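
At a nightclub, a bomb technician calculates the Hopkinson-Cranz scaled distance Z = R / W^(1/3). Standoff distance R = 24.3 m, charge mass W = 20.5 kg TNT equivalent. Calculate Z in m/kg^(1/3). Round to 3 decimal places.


Scaled distance calculation:
W^(1/3) = 20.5^(1/3) = 2.736852
Z = R / W^(1/3) = 24.3 / 2.736852
Z = 8.879 m/kg^(1/3)

8.879


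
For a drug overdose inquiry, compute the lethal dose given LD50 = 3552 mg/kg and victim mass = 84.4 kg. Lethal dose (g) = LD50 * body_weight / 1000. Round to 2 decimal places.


Lethal dose calculation:
Lethal dose = LD50 * body_weight / 1000
= 3552 * 84.4 / 1000
= 299788.8 / 1000
= 299.79 g

299.79


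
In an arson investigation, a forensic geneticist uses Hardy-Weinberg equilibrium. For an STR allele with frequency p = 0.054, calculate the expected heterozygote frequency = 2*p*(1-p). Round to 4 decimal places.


Hardy-Weinberg heterozygote frequency:
q = 1 - p = 1 - 0.054 = 0.946
2pq = 2 * 0.054 * 0.946 = 0.1022

0.1022


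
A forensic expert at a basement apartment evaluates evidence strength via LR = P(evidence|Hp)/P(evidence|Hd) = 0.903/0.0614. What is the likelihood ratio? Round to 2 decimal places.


Likelihood ratio calculation:
LR = P(E|Hp) / P(E|Hd)
LR = 0.903 / 0.0614
LR = 14.71

14.71


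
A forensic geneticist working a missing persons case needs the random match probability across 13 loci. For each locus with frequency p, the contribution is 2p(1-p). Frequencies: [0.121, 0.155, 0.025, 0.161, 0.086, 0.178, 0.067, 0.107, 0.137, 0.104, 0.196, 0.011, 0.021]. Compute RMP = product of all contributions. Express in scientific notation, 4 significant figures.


Computing RMP for 13 loci:
Locus 1: 2 * 0.121 * 0.879 = 0.212718
Locus 2: 2 * 0.155 * 0.845 = 0.26195
Locus 3: 2 * 0.025 * 0.975 = 0.04875
Locus 4: 2 * 0.161 * 0.839 = 0.270158
Locus 5: 2 * 0.086 * 0.914 = 0.157208
Locus 6: 2 * 0.178 * 0.822 = 0.292632
Locus 7: 2 * 0.067 * 0.933 = 0.125022
Locus 8: 2 * 0.107 * 0.893 = 0.191102
Locus 9: 2 * 0.137 * 0.863 = 0.236462
Locus 10: 2 * 0.104 * 0.896 = 0.186368
Locus 11: 2 * 0.196 * 0.804 = 0.315168
Locus 12: 2 * 0.011 * 0.989 = 0.021758
Locus 13: 2 * 0.021 * 0.979 = 0.041118
RMP = 1.002e-11

1.002e-11


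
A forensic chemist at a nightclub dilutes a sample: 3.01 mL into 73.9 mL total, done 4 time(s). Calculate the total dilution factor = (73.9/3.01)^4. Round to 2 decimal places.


Dilution factor calculation:
Single dilution = V_total / V_sample = 73.9 / 3.01 ≈ 24.551495
Number of dilutions = 4
Total DF = (73.9 / 3.01)^4 (full precision, rounded at the end) = 363338.79

363338.79


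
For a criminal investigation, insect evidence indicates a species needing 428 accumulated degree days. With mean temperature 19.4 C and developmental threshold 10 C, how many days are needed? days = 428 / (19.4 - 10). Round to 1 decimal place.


Insect development time:
Effective temperature = avg_temp - T_base = 19.4 - 10 = 9.4 C
Days = ADD / effective_temp = 428 / 9.4 = 45.5 days

45.5


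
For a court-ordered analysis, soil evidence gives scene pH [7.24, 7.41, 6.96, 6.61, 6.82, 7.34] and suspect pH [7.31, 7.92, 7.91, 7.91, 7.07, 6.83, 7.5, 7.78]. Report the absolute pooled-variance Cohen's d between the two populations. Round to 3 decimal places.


Pooled-variance Cohen's d for soil pH comparison:
Scene mean = 42.38 / 6 = 7.063333
Suspect mean = 60.23 / 8 = 7.52875
Scene sample variance s_s^2 = 0.100667
Suspect sample variance s_c^2 = 0.179184
Pooled variance = ((n_s-1)*s_s^2 + (n_c-1)*s_c^2) / (n_s + n_c - 2) = 0.146468
Pooled SD = sqrt(0.146468) = 0.382711
Mean difference = -0.465417
|d| = |-0.465417| / 0.382711 = 1.216

1.216


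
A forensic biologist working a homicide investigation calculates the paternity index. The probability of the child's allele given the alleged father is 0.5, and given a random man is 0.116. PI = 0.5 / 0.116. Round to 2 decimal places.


Paternity Index calculation:
PI = P(allele|father) / P(allele|random)
PI = 0.5 / 0.116
PI = 4.31

4.31


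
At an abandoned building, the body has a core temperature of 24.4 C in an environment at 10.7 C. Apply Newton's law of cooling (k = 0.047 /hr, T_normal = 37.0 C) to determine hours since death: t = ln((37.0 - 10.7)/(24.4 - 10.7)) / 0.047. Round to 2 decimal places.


Using Newton's law of cooling:
t = ln((T_normal - T_ambient) / (T_body - T_ambient)) / k
T_normal - T_ambient = 26.3
T_body - T_ambient = 13.7
Ratio = 1.919708
ln(ratio) = 0.652173
t = 0.652173 / 0.047 = 13.88 hours

13.88


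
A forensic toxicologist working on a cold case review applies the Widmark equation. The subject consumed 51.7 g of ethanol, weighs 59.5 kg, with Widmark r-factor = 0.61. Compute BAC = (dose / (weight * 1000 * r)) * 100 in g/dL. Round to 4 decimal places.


Applying the Widmark formula:
BAC = (dose_g / (body_wt * 1000 * r)) * 100
Denominator = 59.5 * 1000 * 0.61 = 36295
BAC = (51.7 / 36295) * 100
BAC = 0.1424 g/dL

0.1424


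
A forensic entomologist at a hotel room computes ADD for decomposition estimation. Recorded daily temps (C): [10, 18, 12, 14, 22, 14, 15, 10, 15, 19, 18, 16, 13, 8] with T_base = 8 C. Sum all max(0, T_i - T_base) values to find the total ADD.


Computing ADD day by day:
Day 1: max(0, 10 - 8) = 2
Day 2: max(0, 18 - 8) = 10
Day 3: max(0, 12 - 8) = 4
Day 4: max(0, 14 - 8) = 6
Day 5: max(0, 22 - 8) = 14
Day 6: max(0, 14 - 8) = 6
Day 7: max(0, 15 - 8) = 7
Day 8: max(0, 10 - 8) = 2
Day 9: max(0, 15 - 8) = 7
Day 10: max(0, 19 - 8) = 11
Day 11: max(0, 18 - 8) = 10
Day 12: max(0, 16 - 8) = 8
Day 13: max(0, 13 - 8) = 5
Day 14: max(0, 8 - 8) = 0
Total ADD = 92

92


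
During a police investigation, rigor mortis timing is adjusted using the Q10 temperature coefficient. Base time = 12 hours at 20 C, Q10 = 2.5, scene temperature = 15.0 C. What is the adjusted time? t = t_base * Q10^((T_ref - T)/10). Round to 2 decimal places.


Rigor mortis time adjustment:
Exponent = (T_ref - T_actual) / 10 = (20 - 15.0) / 10 = 0.5
Q10 factor = 2.5^0.5 = 1.58114
t_adjusted = 12 * 1.58114 = 18.97 hours

18.97


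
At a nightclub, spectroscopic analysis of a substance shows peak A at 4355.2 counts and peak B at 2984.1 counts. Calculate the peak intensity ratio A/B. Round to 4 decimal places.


Spectral peak ratio:
Peak A = 4355.2 counts
Peak B = 2984.1 counts
Ratio = 4355.2 / 2984.1 = 1.4595

1.4595


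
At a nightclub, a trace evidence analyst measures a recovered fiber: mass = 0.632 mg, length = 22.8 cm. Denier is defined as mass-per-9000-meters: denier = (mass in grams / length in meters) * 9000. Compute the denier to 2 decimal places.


Denier calculation:
Mass in grams = 0.632 mg / 1000 = 0.000632 g
Length in meters = 22.8 cm / 100 = 0.228 m
Linear density = mass / length = 0.000632 / 0.228 = 0.00277193 g/m
Denier = (g/m) * 9000 = 0.00277193 * 9000 = 24.95

24.95


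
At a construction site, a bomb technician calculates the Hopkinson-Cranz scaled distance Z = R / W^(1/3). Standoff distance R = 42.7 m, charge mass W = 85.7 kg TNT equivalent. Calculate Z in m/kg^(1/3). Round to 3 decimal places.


Scaled distance calculation:
W^(1/3) = 85.7^(1/3) = 4.408866
Z = R / W^(1/3) = 42.7 / 4.408866
Z = 9.685 m/kg^(1/3)

9.685


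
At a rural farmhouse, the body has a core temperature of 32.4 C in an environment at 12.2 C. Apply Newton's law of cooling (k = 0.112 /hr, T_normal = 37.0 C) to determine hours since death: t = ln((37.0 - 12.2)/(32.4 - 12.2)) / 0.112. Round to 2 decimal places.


Using Newton's law of cooling:
t = ln((T_normal - T_ambient) / (T_body - T_ambient)) / k
T_normal - T_ambient = 24.8
T_body - T_ambient = 20.2
Ratio = 1.227723
ln(ratio) = 0.205161
t = 0.205161 / 0.112 = 1.83 hours

1.83


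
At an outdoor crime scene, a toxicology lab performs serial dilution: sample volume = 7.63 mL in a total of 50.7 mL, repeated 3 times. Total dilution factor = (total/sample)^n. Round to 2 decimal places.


Dilution factor calculation:
Single dilution = V_total / V_sample = 50.7 / 7.63 ≈ 6.644823
Number of dilutions = 3
Total DF = (50.7 / 7.63)^3 (full precision, rounded at the end) = 293.39

293.39


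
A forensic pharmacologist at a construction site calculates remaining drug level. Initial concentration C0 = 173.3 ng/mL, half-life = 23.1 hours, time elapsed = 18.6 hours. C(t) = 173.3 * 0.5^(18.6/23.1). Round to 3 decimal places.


Drug concentration decay:
Number of half-lives = t / t_half = 18.6 / 23.1 = 0.805195
Decay factor = 0.5^0.805195 = 0.57228472
C(t) = 173.3 * 0.57228472 = 99.177 ng/mL

99.177


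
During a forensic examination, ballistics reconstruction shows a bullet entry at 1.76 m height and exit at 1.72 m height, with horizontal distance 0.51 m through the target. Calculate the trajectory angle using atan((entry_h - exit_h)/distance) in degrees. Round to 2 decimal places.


Bullet trajectory angle:
Height difference = 1.76 - 1.72 = 0.04 m
angle = atan(0.04 / 0.51)
angle = atan(0.078431)
angle = 4.48 degrees

4.48


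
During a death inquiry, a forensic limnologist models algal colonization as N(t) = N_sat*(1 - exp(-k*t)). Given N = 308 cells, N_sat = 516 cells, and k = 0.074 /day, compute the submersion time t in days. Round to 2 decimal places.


PMSI from diatom colonization curve:
N / N_sat = 308 / 516 = 0.596899
1 - N/N_sat = 0.403101
ln(1 - N/N_sat) = -0.908568
t = -ln(1 - N/N_sat) / k = -(-0.908568) / 0.074 = 12.28 days

12.28


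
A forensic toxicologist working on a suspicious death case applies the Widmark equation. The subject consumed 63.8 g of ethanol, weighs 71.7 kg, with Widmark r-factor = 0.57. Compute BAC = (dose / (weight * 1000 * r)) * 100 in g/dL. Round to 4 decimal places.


Applying the Widmark formula:
BAC = (dose_g / (body_wt * 1000 * r)) * 100
Denominator = 71.7 * 1000 * 0.57 = 40869
BAC = (63.8 / 40869) * 100
BAC = 0.1561 g/dL

0.1561


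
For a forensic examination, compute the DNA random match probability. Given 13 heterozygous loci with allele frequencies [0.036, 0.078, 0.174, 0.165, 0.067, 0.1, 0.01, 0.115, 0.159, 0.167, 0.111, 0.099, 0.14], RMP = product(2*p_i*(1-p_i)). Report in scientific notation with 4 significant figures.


Computing RMP for 13 loci:
Locus 1: 2 * 0.036 * 0.964 = 0.069408
Locus 2: 2 * 0.078 * 0.922 = 0.143832
Locus 3: 2 * 0.174 * 0.826 = 0.287448
Locus 4: 2 * 0.165 * 0.835 = 0.27555
Locus 5: 2 * 0.067 * 0.933 = 0.125022
Locus 6: 2 * 0.1 * 0.9 = 0.18
Locus 7: 2 * 0.01 * 0.99 = 0.0198
Locus 8: 2 * 0.115 * 0.885 = 0.20355
Locus 9: 2 * 0.159 * 0.841 = 0.267438
Locus 10: 2 * 0.167 * 0.833 = 0.278222
Locus 11: 2 * 0.111 * 0.889 = 0.197358
Locus 12: 2 * 0.099 * 0.901 = 0.178398
Locus 13: 2 * 0.14 * 0.86 = 0.2408
RMP = 4.524e-11

4.524e-11


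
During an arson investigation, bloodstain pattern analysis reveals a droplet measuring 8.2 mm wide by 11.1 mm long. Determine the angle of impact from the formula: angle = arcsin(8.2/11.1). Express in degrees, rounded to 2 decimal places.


Blood spatter impact angle calculation:
width / length = 8.2 / 11.1 = 0.738739
angle = arcsin(0.738739)
angle = 47.62 degrees

47.62


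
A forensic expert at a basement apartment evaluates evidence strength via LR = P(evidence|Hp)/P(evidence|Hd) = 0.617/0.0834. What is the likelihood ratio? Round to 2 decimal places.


Likelihood ratio calculation:
LR = P(E|Hp) / P(E|Hd)
LR = 0.617 / 0.0834
LR = 7.40

7.40


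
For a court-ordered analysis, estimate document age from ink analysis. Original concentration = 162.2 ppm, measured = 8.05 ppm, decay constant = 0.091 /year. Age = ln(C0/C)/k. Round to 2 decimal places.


Document age estimation:
C0/C = 162.2 / 8.05 = 20.149068
ln(C0/C) = 3.003158
t = 3.003158 / 0.091 = 33.00 years

33.00


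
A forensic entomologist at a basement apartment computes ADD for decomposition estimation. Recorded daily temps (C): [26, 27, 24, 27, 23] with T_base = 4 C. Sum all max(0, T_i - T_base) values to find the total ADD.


Computing ADD day by day:
Day 1: max(0, 26 - 4) = 22
Day 2: max(0, 27 - 4) = 23
Day 3: max(0, 24 - 4) = 20
Day 4: max(0, 27 - 4) = 23
Day 5: max(0, 23 - 4) = 19
Total ADD = 107

107


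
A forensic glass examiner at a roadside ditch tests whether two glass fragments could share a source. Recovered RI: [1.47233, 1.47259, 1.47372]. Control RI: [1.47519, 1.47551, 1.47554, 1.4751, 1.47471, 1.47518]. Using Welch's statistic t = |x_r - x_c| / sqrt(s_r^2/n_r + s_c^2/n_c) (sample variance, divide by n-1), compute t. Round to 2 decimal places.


Welch's t-criterion for glass RI comparison:
Recovered mean = sum / n_r = 4.41864 / 3 = 1.47288
Control mean = sum / n_c = 8.85123 / 6 = 1.475205
Recovered sample variance s_r^2 = 5.461e-07
Control sample variance s_c^2 = 9.243e-08
Welch SE (unpooled) = sqrt(s_r^2/n_r + s_c^2/n_c) = sqrt(1.82033e-07 + 1.5405e-08) = sqrt(1.97438e-07) = 0.00044434
|mean_r - mean_c| = 0.002325
t = 0.002325 / 0.00044434 = 5.23

5.23


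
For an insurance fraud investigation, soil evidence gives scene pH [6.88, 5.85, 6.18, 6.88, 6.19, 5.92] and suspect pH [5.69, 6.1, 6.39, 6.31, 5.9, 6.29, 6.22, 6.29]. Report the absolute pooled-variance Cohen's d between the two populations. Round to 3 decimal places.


Pooled-variance Cohen's d for soil pH comparison:
Scene mean = 37.9 / 6 = 6.316667
Suspect mean = 49.19 / 8 = 6.14875
Scene sample variance s_s^2 = 0.208907
Suspect sample variance s_c^2 = 0.057698
Pooled variance = ((n_s-1)*s_s^2 + (n_c-1)*s_c^2) / (n_s + n_c - 2) = 0.120702
Pooled SD = sqrt(0.120702) = 0.347422
Mean difference = 0.167917
|d| = |0.167917| / 0.347422 = 0.483

0.483


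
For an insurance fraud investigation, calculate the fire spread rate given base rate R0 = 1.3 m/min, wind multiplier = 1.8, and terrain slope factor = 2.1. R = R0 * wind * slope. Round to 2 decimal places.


Fire spread rate calculation:
R = R0 * wind_factor * slope_factor
= 1.3 * 1.8 * 2.1
= 2.34 * 2.1
= 4.91 m/min

4.91


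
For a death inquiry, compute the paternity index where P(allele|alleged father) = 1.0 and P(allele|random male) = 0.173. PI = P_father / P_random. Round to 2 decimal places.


Paternity Index calculation:
PI = P(allele|father) / P(allele|random)
PI = 1.0 / 0.173
PI = 5.78

5.78


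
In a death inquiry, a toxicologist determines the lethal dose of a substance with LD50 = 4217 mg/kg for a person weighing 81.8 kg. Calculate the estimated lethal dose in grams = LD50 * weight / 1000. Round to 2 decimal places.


Lethal dose calculation:
Lethal dose = LD50 * body_weight / 1000
= 4217 * 81.8 / 1000
= 344950.6 / 1000
= 344.95 g

344.95


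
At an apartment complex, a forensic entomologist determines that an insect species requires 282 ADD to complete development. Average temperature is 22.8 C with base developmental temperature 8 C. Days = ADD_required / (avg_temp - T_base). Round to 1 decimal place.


Insect development time:
Effective temperature = avg_temp - T_base = 22.8 - 8 = 14.8 C
Days = ADD / effective_temp = 282 / 14.8 = 19.1 days

19.1


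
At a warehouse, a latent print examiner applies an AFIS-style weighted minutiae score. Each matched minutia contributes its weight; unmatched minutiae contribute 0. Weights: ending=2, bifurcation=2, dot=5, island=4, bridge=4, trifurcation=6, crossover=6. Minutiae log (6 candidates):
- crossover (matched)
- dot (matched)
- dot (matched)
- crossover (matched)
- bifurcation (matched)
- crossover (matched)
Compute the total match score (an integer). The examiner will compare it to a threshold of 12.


Weighted minutiae match score:
  crossover: matched, +6 (running total 6)
  dot: matched, +5 (running total 11)
  dot: matched, +5 (running total 16)
  crossover: matched, +6 (running total 22)
  bifurcation: matched, +2 (running total 24)
  crossover: matched, +6 (running total 30)
Total score = 30
Threshold = 12; verdict = identification

30


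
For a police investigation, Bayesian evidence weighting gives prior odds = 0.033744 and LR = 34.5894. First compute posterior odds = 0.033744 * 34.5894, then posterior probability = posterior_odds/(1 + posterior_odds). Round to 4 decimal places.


Bayesian evidence evaluation:
Posterior odds = prior_odds * LR = 0.033744 * 34.5894 = 1.167185
Posterior probability = posterior_odds / (1 + posterior_odds)
= 1.167185 / (1 + 1.167185)
= 1.167185 / 2.167185
= 0.5386

0.5386


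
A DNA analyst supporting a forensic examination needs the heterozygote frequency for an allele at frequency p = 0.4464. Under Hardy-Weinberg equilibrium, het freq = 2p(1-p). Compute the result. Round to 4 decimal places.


Hardy-Weinberg heterozygote frequency:
q = 1 - p = 1 - 0.4464 = 0.5536
2pq = 2 * 0.4464 * 0.5536 = 0.4943

0.4943


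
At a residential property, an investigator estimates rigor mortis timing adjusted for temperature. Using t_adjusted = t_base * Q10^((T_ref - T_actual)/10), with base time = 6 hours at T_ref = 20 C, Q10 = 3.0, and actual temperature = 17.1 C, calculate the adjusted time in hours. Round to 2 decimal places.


Rigor mortis time adjustment:
Exponent = (T_ref - T_actual) / 10 = (20 - 17.1) / 10 = 0.29
Q10 factor = 3.0^0.29 = 1.3752
t_adjusted = 6 * 1.3752 = 8.25 hours

8.25


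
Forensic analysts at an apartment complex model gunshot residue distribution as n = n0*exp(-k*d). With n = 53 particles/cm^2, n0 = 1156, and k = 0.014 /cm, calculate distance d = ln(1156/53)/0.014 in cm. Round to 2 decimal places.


GSR distance calculation:
n0/n = 1156 / 53 = 21.811321
ln(n0/n) = 3.082429
d = 3.082429 / 0.014 = 220.17 cm

220.17


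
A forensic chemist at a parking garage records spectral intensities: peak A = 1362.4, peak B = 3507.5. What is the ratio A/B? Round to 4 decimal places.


Spectral peak ratio:
Peak A = 1362.4 counts
Peak B = 3507.5 counts
Ratio = 1362.4 / 3507.5 = 0.3884

0.3884


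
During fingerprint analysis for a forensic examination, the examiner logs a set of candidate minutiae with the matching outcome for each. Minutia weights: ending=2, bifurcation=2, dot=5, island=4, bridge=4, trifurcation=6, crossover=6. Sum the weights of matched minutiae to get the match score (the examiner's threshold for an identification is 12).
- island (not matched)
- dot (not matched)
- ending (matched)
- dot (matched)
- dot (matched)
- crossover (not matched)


Weighted minutiae match score:
  island: not matched, +0
  dot: not matched, +0
  ending: matched, +2 (running total 2)
  dot: matched, +5 (running total 7)
  dot: matched, +5 (running total 12)
  crossover: not matched, +0
Total score = 12
Threshold = 12; verdict = identification

12


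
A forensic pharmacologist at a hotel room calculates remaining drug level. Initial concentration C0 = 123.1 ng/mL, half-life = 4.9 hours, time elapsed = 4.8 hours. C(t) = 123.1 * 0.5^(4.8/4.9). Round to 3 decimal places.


Drug concentration decay:
Number of half-lives = t / t_half = 4.8 / 4.9 = 0.979592
Decay factor = 0.5^0.979592 = 0.50712314
C(t) = 123.1 * 0.50712314 = 62.427 ng/mL

62.427


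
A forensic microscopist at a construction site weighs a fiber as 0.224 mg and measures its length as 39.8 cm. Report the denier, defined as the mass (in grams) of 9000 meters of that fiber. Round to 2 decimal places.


Denier calculation:
Mass in grams = 0.224 mg / 1000 = 0.000224 g
Length in meters = 39.8 cm / 100 = 0.398 m
Linear density = mass / length = 0.000224 / 0.398 = 0.00056281 g/m
Denier = (g/m) * 9000 = 0.00056281 * 9000 = 5.07

5.07


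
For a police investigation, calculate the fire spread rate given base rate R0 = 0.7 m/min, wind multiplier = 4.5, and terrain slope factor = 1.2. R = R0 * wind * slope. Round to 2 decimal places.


Fire spread rate calculation:
R = R0 * wind_factor * slope_factor
= 0.7 * 4.5 * 1.2
= 3.15 * 1.2
= 3.78 m/min

3.78


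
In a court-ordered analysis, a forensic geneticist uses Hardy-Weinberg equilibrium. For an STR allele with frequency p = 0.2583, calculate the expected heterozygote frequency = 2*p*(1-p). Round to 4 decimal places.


Hardy-Weinberg heterozygote frequency:
q = 1 - p = 1 - 0.2583 = 0.7417
2pq = 2 * 0.2583 * 0.7417 = 0.3832

0.3832


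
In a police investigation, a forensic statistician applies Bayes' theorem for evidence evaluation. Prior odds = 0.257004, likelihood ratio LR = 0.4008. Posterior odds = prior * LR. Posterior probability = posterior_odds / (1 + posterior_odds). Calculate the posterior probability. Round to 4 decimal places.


Bayesian evidence evaluation:
Posterior odds = prior_odds * LR = 0.257004 * 0.4008 = 0.1030072
Posterior probability = posterior_odds / (1 + posterior_odds)
= 0.1030072 / (1 + 0.1030072)
= 0.1030072 / 1.1030072
= 0.0934

0.0934


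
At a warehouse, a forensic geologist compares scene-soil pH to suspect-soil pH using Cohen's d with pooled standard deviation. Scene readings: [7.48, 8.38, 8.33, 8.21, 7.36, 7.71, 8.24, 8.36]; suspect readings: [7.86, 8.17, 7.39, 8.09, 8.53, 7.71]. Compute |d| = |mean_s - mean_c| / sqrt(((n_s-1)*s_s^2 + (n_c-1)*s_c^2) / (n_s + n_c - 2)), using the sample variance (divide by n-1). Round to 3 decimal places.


Pooled-variance Cohen's d for soil pH comparison:
Scene mean = 64.07 / 8 = 8.00875
Suspect mean = 47.75 / 6 = 7.958333
Scene sample variance s_s^2 = 0.178298
Suspect sample variance s_c^2 = 0.156657
Pooled variance = ((n_s-1)*s_s^2 + (n_c-1)*s_c^2) / (n_s + n_c - 2) = 0.169281
Pooled SD = sqrt(0.169281) = 0.411438
Mean difference = 0.050417
|d| = |0.050417| / 0.411438 = 0.123

0.123


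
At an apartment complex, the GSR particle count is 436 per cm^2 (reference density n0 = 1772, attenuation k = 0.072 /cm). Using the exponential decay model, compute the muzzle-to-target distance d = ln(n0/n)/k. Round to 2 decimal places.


GSR distance calculation:
n0/n = 1772 / 436 = 4.06422
ln(n0/n) = 1.402222
d = 1.402222 / 0.072 = 19.48 cm

19.48


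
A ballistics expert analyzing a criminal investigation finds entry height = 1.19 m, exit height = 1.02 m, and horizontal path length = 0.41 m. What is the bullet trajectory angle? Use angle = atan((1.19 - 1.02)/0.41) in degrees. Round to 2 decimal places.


Bullet trajectory angle:
Height difference = 1.19 - 1.02 = 0.17 m
angle = atan(0.17 / 0.41)
angle = atan(0.414634)
angle = 22.52 degrees

22.52


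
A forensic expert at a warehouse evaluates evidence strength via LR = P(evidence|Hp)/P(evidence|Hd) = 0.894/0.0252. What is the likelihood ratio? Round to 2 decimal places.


Likelihood ratio calculation:
LR = P(E|Hp) / P(E|Hd)
LR = 0.894 / 0.0252
LR = 35.48

35.48


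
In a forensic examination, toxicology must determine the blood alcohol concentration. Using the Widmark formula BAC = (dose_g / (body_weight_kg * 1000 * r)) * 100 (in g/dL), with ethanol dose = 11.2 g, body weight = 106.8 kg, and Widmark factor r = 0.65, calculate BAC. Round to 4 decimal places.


Applying the Widmark formula:
BAC = (dose_g / (body_wt * 1000 * r)) * 100
Denominator = 106.8 * 1000 * 0.65 = 69420
BAC = (11.2 / 69420) * 100
BAC = 0.0161 g/dL

0.0161


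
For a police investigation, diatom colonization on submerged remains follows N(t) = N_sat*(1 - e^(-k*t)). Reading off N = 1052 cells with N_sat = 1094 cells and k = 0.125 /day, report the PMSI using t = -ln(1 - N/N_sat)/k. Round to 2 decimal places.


PMSI from diatom colonization curve:
N / N_sat = 1052 / 1094 = 0.961609
1 - N/N_sat = 0.038391
ln(1 - N/N_sat) = -3.259932
t = -ln(1 - N/N_sat) / k = -(-3.259932) / 0.125 = 26.08 days

26.08


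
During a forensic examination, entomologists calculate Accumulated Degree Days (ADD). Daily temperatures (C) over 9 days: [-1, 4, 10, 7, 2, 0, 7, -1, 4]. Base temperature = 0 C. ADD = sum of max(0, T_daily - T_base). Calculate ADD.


Computing ADD day by day:
Day 1: max(0, -1 - 0) = 0
Day 2: max(0, 4 - 0) = 4
Day 3: max(0, 10 - 0) = 10
Day 4: max(0, 7 - 0) = 7
Day 5: max(0, 2 - 0) = 2
Day 6: max(0, 0 - 0) = 0
Day 7: max(0, 7 - 0) = 7
Day 8: max(0, -1 - 0) = 0
Day 9: max(0, 4 - 0) = 4
Total ADD = 34

34


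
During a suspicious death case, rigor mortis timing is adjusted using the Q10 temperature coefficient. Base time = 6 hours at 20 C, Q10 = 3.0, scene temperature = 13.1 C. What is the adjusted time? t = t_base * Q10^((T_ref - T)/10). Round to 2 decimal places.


Rigor mortis time adjustment:
Exponent = (T_ref - T_actual) / 10 = (20 - 13.1) / 10 = 0.69
Q10 factor = 3.0^0.69 = 2.13409
t_adjusted = 6 * 2.13409 = 12.80 hours

12.80


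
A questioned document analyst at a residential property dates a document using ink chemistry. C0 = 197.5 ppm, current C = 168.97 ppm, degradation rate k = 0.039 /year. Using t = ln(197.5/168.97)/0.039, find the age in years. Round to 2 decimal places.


Document age estimation:
C0/C = 197.5 / 168.97 = 1.168847
ln(C0/C) = 0.156018
t = 0.156018 / 0.039 = 4.00 years

4.00


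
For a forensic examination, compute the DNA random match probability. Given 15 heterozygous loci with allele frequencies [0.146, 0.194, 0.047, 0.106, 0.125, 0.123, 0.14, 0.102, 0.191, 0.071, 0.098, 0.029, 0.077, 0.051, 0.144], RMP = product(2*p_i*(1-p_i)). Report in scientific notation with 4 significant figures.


Computing RMP for 15 loci:
Locus 1: 2 * 0.146 * 0.854 = 0.249368
Locus 2: 2 * 0.194 * 0.806 = 0.312728
Locus 3: 2 * 0.047 * 0.953 = 0.089582
Locus 4: 2 * 0.106 * 0.894 = 0.189528
Locus 5: 2 * 0.125 * 0.875 = 0.21875
Locus 6: 2 * 0.123 * 0.877 = 0.215742
Locus 7: 2 * 0.14 * 0.86 = 0.2408
Locus 8: 2 * 0.102 * 0.898 = 0.183192
Locus 9: 2 * 0.191 * 0.809 = 0.309038
Locus 10: 2 * 0.071 * 0.929 = 0.131918
Locus 11: 2 * 0.098 * 0.902 = 0.176792
Locus 12: 2 * 0.029 * 0.971 = 0.056318
Locus 13: 2 * 0.077 * 0.923 = 0.142142
Locus 14: 2 * 0.051 * 0.949 = 0.096798
Locus 15: 2 * 0.144 * 0.856 = 0.246528
RMP = 3.795e-12

3.795e-12


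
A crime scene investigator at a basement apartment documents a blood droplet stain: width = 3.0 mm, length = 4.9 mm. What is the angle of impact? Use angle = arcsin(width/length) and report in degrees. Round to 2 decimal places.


Blood spatter impact angle calculation:
width / length = 3.0 / 4.9 = 0.612245
angle = arcsin(0.612245)
angle = 37.75 degrees

37.75


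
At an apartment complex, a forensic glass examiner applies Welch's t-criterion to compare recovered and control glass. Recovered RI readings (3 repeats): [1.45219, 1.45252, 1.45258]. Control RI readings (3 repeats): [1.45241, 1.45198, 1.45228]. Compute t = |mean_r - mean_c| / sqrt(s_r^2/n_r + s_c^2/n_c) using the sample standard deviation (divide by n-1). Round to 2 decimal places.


Welch's t-criterion for glass RI comparison:
Recovered mean = sum / n_r = 4.35729 / 3 = 1.45243
Control mean = sum / n_c = 4.35667 / 3 = 1.4522233
Recovered sample variance s_r^2 = 4.41e-08
Control sample variance s_c^2 = 4.86333e-08
Welch SE (unpooled) = sqrt(s_r^2/n_r + s_c^2/n_c) = sqrt(1.47e-08 + 1.62111e-08) = sqrt(3.09111e-08) = 0.000175816
|mean_r - mean_c| = 0.000206667
t = 0.000206667 / 0.000175816 = 1.18

1.18


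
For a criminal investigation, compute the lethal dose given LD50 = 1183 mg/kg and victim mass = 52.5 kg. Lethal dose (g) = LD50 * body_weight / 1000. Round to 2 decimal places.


Lethal dose calculation:
Lethal dose = LD50 * body_weight / 1000
= 1183 * 52.5 / 1000
= 62107.5 / 1000
= 62.11 g

62.11


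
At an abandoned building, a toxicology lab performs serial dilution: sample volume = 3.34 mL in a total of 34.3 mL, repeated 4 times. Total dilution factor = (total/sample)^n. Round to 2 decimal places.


Dilution factor calculation:
Single dilution = V_total / V_sample = 34.3 / 3.34 ≈ 10.269461
Number of dilutions = 4
Total DF = (34.3 / 3.34)^4 (full precision, rounded at the end) = 11122.20

11122.20


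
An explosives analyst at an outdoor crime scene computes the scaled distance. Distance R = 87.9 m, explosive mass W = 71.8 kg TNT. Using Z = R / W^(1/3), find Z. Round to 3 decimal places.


Scaled distance calculation:
W^(1/3) = 71.8^(1/3) = 4.156312
Z = R / W^(1/3) = 87.9 / 4.156312
Z = 21.149 m/kg^(1/3)

21.149


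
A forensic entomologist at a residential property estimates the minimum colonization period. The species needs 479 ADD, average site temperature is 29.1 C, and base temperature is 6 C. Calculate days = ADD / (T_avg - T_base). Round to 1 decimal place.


Insect development time:
Effective temperature = avg_temp - T_base = 29.1 - 6 = 23.1 C
Days = ADD / effective_temp = 479 / 23.1 = 20.7 days

20.7


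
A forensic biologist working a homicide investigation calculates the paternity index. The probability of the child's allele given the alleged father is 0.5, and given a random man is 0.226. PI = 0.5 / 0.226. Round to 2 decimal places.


Paternity Index calculation:
PI = P(allele|father) / P(allele|random)
PI = 0.5 / 0.226
PI = 2.21

2.21


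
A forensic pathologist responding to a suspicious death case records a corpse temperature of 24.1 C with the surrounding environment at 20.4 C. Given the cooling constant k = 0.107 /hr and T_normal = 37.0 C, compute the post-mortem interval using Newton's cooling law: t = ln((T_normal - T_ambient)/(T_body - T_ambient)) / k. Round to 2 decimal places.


Using Newton's law of cooling:
t = ln((T_normal - T_ambient) / (T_body - T_ambient)) / k
T_normal - T_ambient = 16.6
T_body - T_ambient = 3.7
Ratio = 4.486486
ln(ratio) = 1.50107
t = 1.50107 / 0.107 = 14.03 hours

14.03


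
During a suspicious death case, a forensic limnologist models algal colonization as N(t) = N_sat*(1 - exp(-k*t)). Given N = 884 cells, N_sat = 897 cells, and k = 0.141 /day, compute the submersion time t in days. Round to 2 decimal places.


PMSI from diatom colonization curve:
N / N_sat = 884 / 897 = 0.985507
1 - N/N_sat = 0.014493
ln(1 - N/N_sat) = -4.23409
t = -ln(1 - N/N_sat) / k = -(-4.23409) / 0.141 = 30.03 days

30.03


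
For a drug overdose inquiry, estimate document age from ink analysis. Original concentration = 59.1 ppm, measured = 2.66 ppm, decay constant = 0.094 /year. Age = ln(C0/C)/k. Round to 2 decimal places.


Document age estimation:
C0/C = 59.1 / 2.66 = 22.218045
ln(C0/C) = 3.100905
t = 3.100905 / 0.094 = 32.99 years

32.99


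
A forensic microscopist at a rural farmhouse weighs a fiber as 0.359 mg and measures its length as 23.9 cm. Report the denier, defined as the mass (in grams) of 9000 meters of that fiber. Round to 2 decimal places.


Denier calculation:
Mass in grams = 0.359 mg / 1000 = 0.000359 g
Length in meters = 23.9 cm / 100 = 0.239 m
Linear density = mass / length = 0.000359 / 0.239 = 0.00150209 g/m
Denier = (g/m) * 9000 = 0.00150209 * 9000 = 13.52

13.52


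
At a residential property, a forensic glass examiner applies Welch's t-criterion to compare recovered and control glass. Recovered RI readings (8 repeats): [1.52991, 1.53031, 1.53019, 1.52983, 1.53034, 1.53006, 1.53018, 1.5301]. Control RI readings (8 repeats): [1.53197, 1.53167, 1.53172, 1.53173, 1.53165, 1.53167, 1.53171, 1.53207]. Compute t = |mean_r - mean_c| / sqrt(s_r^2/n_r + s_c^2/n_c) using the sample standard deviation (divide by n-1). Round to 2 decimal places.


Welch's t-criterion for glass RI comparison:
Recovered mean = sum / n_r = 12.24092 / 8 = 1.530115
Control mean = sum / n_c = 12.25419 / 8 = 1.5317737
Recovered sample variance s_r^2 = 3.21429e-08
Control sample variance s_c^2 = 2.45696e-08
Welch SE (unpooled) = sqrt(s_r^2/n_r + s_c^2/n_c) = sqrt(4.01786e-09 + 3.07121e-09) = sqrt(7.08907e-09) = 8.41966e-05
|mean_r - mean_c| = 0.00165875
t = 0.00165875 / 8.41966e-05 = 19.70

19.70


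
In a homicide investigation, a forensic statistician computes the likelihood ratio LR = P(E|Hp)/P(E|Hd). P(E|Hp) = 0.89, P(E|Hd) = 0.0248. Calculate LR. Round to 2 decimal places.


Likelihood ratio calculation:
LR = P(E|Hp) / P(E|Hd)
LR = 0.89 / 0.0248
LR = 35.89

35.89


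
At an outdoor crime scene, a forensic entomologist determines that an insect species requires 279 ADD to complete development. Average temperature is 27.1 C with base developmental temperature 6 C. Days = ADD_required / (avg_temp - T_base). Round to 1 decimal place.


Insect development time:
Effective temperature = avg_temp - T_base = 27.1 - 6 = 21.1 C
Days = ADD / effective_temp = 279 / 21.1 = 13.2 days

13.2


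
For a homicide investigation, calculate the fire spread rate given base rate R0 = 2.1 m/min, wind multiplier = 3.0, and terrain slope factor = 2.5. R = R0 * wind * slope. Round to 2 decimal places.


Fire spread rate calculation:
R = R0 * wind_factor * slope_factor
= 2.1 * 3.0 * 2.5
= 6.3 * 2.5
= 15.75 m/min

15.75


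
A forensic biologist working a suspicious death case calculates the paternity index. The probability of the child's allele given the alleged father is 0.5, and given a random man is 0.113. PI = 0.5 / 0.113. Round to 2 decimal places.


Paternity Index calculation:
PI = P(allele|father) / P(allele|random)
PI = 0.5 / 0.113
PI = 4.42

4.42


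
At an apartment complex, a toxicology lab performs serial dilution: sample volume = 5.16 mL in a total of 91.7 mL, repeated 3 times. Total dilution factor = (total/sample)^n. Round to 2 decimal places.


Dilution factor calculation:
Single dilution = V_total / V_sample = 91.7 / 5.16 ≈ 17.771318
Number of dilutions = 3
Total DF = (91.7 / 5.16)^3 (full precision, rounded at the end) = 5612.53

5612.53


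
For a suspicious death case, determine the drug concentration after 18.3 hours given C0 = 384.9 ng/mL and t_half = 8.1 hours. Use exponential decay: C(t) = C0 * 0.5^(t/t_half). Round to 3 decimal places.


Drug concentration decay:
Number of half-lives = t / t_half = 18.3 / 8.1 = 2.259259
Decay factor = 0.5^2.259259 = 0.20887924
C(t) = 384.9 * 0.20887924 = 80.398 ng/mL

80.398


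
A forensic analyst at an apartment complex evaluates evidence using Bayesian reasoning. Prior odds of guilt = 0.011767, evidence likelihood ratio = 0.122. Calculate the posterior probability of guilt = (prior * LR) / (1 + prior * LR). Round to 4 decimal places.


Bayesian evidence evaluation:
Posterior odds = prior_odds * LR = 0.011767 * 0.122 = 0.001435574
Posterior probability = posterior_odds / (1 + posterior_odds)
= 0.001435574 / (1 + 0.001435574)
= 0.001435574 / 1.001435574
= 0.0014

0.0014


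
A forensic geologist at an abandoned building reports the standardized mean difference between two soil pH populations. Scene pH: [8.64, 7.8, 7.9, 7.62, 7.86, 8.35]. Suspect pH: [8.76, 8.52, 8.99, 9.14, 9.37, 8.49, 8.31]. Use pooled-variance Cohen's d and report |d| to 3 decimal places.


Pooled-variance Cohen's d for soil pH comparison:
Scene mean = 48.17 / 6 = 8.028333
Suspect mean = 61.58 / 7 = 8.797143
Scene sample variance s_s^2 = 0.148257
Suspect sample variance s_c^2 = 0.14879
Pooled variance = ((n_s-1)*s_s^2 + (n_c-1)*s_c^2) / (n_s + n_c - 2) = 0.148548
Pooled SD = sqrt(0.148548) = 0.385419
Mean difference = -0.76881
|d| = |-0.76881| / 0.385419 = 1.995

1.995


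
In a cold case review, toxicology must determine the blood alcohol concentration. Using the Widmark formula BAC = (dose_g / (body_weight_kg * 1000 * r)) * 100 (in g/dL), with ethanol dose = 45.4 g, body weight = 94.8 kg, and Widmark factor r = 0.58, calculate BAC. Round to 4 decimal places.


Applying the Widmark formula:
BAC = (dose_g / (body_wt * 1000 * r)) * 100
Denominator = 94.8 * 1000 * 0.58 = 54984
BAC = (45.4 / 54984) * 100
BAC = 0.0826 g/dL

0.0826


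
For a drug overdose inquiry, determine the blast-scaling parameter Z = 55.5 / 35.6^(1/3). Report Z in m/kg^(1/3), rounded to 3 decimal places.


Scaled distance calculation:
W^(1/3) = 35.6^(1/3) = 3.289652
Z = R / W^(1/3) = 55.5 / 3.289652
Z = 16.871 m/kg^(1/3)

16.871


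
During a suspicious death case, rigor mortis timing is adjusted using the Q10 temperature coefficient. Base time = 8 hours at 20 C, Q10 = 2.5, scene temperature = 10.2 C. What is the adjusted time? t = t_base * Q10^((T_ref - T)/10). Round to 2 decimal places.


Rigor mortis time adjustment:
Exponent = (T_ref - T_actual) / 10 = (20 - 10.2) / 10 = 0.98
Q10 factor = 2.5^0.98 = 2.4546
t_adjusted = 8 * 2.4546 = 19.64 hours

19.64


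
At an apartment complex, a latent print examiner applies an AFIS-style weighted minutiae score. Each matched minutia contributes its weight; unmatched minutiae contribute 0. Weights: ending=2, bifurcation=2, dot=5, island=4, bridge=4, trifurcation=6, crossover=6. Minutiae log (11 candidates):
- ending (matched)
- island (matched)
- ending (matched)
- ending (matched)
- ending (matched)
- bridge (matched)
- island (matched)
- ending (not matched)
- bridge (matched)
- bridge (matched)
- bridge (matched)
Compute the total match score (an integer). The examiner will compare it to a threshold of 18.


Weighted minutiae match score:
  ending: matched, +2 (running total 2)
  island: matched, +4 (running total 6)
  ending: matched, +2 (running total 8)
  ending: matched, +2 (running total 10)
  ending: matched, +2 (running total 12)
  bridge: matched, +4 (running total 16)
  island: matched, +4 (running total 20)
  ending: not matched, +0
  bridge: matched, +4 (running total 24)
  bridge: matched, +4 (running total 28)
  bridge: matched, +4 (running total 32)
Total score = 32
Threshold = 18; verdict = identification

32


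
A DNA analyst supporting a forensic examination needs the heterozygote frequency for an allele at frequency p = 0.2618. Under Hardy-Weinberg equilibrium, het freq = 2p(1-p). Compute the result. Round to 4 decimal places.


Hardy-Weinberg heterozygote frequency:
q = 1 - p = 1 - 0.2618 = 0.7382
2pq = 2 * 0.2618 * 0.7382 = 0.3865

0.3865


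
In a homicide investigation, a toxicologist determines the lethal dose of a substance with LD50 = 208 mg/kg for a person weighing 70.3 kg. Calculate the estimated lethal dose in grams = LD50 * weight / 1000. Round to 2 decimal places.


Lethal dose calculation:
Lethal dose = LD50 * body_weight / 1000
= 208 * 70.3 / 1000
= 14622.4 / 1000
= 14.62 g

14.62


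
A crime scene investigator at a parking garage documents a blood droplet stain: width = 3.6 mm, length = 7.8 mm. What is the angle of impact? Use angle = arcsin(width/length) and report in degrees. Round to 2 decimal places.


Blood spatter impact angle calculation:
width / length = 3.6 / 7.8 = 0.461538
angle = arcsin(0.461538)
angle = 27.49 degrees

27.49


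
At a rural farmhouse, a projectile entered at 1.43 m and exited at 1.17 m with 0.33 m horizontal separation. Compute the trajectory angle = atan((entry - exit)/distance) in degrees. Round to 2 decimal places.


Bullet trajectory angle:
Height difference = 1.43 - 1.17 = 0.26 m
angle = atan(0.26 / 0.33)
angle = atan(0.787879)
angle = 38.23 degrees

38.23


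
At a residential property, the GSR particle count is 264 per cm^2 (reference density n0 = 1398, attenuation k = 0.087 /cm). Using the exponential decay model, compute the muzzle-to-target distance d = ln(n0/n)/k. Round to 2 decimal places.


GSR distance calculation:
n0/n = 1398 / 264 = 5.295455
ln(n0/n) = 1.666849
d = 1.666849 / 0.087 = 19.16 cm

19.16


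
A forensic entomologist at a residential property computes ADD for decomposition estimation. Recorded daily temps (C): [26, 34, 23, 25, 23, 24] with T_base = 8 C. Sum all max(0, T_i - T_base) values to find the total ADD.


Computing ADD day by day:
Day 1: max(0, 26 - 8) = 18
Day 2: max(0, 34 - 8) = 26
Day 3: max(0, 23 - 8) = 15
Day 4: max(0, 25 - 8) = 17
Day 5: max(0, 23 - 8) = 15
Day 6: max(0, 24 - 8) = 16
Total ADD = 107

107


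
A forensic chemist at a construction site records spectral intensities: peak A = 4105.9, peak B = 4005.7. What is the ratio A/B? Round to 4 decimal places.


Spectral peak ratio:
Peak A = 4105.9 counts
Peak B = 4005.7 counts
Ratio = 4105.9 / 4005.7 = 1.0250

1.0250


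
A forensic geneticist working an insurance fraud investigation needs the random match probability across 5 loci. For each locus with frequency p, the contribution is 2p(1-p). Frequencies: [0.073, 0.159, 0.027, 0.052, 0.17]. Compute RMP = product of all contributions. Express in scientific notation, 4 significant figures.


Computing RMP for 5 loci:
Locus 1: 2 * 0.073 * 0.927 = 0.135342
Locus 2: 2 * 0.159 * 0.841 = 0.267438
Locus 3: 2 * 0.027 * 0.973 = 0.052542
Locus 4: 2 * 0.052 * 0.948 = 0.098592
Locus 5: 2 * 0.17 * 0.83 = 0.2822
RMP = 5.291e-05

5.291e-05
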